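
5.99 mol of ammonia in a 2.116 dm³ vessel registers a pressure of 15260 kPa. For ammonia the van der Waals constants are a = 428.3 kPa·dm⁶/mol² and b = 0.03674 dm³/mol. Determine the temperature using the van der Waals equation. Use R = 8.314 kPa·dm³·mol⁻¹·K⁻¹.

T ≈ 711.6 K

T = (P + a n²/V²)(V − nb)/(nR)
P + a n²/V² = 15260 + (428.3)(5.99)²/(2.116)² = 18692 kPa
V − nb = 2.116 − (5.99)(0.03674) = 1.8959 dm³
T = (18692)(1.8959)/((5.99)(8.314)) = 711.6 K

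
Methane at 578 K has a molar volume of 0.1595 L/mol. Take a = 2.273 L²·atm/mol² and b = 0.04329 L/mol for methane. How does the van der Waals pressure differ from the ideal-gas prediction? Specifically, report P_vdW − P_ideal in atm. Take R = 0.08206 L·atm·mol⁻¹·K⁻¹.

ΔP ≈ 21.43 atm

Ideal: P_ideal = RT/V_m = (0.08206)(578)/0.1595 = 297.371 atm
vdW: P = RT/(V_m − b) − a/V_m² = 47.4307/0.116210 − 2.273/0.0254403 = 408.146 − 89.3464 = 318.800 atm
ΔP = 318.800 − 297.371 = 21.43 atm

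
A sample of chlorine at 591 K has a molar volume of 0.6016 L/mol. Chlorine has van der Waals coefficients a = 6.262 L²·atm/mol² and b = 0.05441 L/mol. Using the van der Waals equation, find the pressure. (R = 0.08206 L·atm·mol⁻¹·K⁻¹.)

P = RT/(V_m − b) − a/V_m²
RT/(V_m − b) = (0.08206)(591)/(0.6016 − 0.05441) = 48.497/0.54719 = 88.629 atm
a/V_m² = 6.262/(0.6016)² = 17.302 atm
P = 88.629 − 17.302 = 71.33 atm

P ≈ 71.33 atm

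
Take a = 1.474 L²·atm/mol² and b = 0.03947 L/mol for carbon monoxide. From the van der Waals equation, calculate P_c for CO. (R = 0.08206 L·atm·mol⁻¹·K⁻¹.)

P_c ≈ 35.04 atm

For a van der Waals gas, P_c = a/(27b²).
P_c = 1.474/(27×(0.03947)²) = 1.474/0.042063 = 35.04 atm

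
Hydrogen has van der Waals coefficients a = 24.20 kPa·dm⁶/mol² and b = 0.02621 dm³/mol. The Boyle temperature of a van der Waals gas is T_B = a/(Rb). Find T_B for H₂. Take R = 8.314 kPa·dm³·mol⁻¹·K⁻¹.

T_B ≈ 111.1 K

For a van der Waals gas the second virial coefficient B₂ = b − a/(RT) vanishes at T_B = a/(Rb).
T_B = 24.20/(8.314×0.02621) = 24.20/0.21791 = 111.1 K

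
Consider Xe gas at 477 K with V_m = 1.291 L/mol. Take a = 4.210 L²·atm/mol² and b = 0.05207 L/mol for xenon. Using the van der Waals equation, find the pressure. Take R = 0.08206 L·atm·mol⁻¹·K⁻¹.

P = RT/(V_m − b) − a/V_m²
RT/(V_m − b) = (0.08206)(477)/(1.291 − 0.05207) = 39.143/1.2389 = 31.595 atm
a/V_m² = 4.210/(1.291)² = 2.5260 atm
P = 31.595 − 2.5260 = 29.07 atm

P ≈ 29.07 atm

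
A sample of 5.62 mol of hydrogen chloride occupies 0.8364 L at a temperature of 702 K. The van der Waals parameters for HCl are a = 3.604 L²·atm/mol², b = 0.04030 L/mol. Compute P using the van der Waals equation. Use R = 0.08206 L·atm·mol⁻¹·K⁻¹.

P = nRT/(V − nb) − a n²/V²
nRT/(V − nb) = (5.62)(0.08206)(702)/(0.8364 − 5.62×0.04030) = 323.75/0.60991 = 530.82 atm
a n²/V² = (3.604)(5.62)²/(0.8364)² = 162.72 atm
P = 530.82 − 162.72 = 368.1 atm

P ≈ 368.1 atm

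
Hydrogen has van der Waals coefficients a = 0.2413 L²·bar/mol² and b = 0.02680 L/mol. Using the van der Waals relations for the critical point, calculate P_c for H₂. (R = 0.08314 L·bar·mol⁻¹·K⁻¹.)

P_c ≈ 12.44 bar

For a van der Waals gas, P_c = a/(27b²).
P_c = 0.2413/(27×(0.02680)²) = 0.2413/0.019392 = 12.44 bar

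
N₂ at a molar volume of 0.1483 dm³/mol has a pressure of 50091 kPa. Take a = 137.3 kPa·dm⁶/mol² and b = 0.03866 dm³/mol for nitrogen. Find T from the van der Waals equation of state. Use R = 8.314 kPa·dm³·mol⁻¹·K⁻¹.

T = (P + a/V_m²)(V_m − b)/R
P + a/V_m² = 50091 + 137.3/(0.1483)² = 56334 kPa
V_m − b = 0.1483 − 0.03866 = 0.10964 dm³/mol
T = (56334)(0.10964)/8.314 = 742.9 K

T ≈ 742.9 K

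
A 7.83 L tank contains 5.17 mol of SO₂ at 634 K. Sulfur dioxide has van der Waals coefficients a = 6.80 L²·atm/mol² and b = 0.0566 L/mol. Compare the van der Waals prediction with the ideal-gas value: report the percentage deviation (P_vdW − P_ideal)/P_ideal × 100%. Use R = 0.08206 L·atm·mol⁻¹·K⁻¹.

Ideal: P_ideal = nRT/V = (5.17)(0.08206)(634)/7.83 = 34.3518 atm
vdW: P = nRT/(V − nb) − a n²/V² = 268.975/7.53738 − 181.757/61.3089 = 35.6855 − 2.96461 = 32.7209 atm
% deviation = (32.7209 − 34.3518)/34.3518 × 100% = -4.75%

-4.75 %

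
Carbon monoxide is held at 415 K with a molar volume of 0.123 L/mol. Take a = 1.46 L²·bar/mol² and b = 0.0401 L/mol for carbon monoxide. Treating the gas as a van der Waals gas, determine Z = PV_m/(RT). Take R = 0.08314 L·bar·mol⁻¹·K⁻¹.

P = RT/(V_m − b) − a/V_m² = (0.08314)(415)/(0.123 − 0.0401) − 1.46/(0.123)²
  = 34.503/0.082900 − 96.503 = 416.20 − 96.503 = 319.70 bar
Z = PV_m/(RT) = (319.70)(0.123)/((0.08314)(415)) = 39.323/34.503 = 1.140

Z ≈ 1.140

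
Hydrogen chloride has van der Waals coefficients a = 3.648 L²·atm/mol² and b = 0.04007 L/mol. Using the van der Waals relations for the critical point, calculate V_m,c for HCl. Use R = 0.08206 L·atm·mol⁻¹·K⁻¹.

V_m,c ≈ 0.1202 L/mol

For a van der Waals gas, V_m,c = 3b.
V_m,c = 3×0.04007 = 0.1202 L/mol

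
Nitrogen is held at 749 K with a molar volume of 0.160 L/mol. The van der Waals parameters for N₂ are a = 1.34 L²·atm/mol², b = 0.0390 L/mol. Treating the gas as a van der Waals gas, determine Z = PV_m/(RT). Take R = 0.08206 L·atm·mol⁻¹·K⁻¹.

P = RT/(V_m − b) − a/V_m² = (0.08206)(749)/(0.160 − 0.0390) − 1.34/(0.160)²
  = 61.463/0.12100 − 52.344 = 507.96 − 52.344 = 455.62 atm
Z = PV_m/(RT) = (455.62)(0.160)/((0.08206)(749)) = 72.899/61.463 = 1.186

Z ≈ 1.186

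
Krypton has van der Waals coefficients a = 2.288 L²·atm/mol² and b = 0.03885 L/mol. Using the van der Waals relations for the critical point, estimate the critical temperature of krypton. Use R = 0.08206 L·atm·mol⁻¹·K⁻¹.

T_c ≈ 212.6 K

For a van der Waals gas, T_c = 8a/(27Rb).
T_c = 8×2.288/(27×0.08206×0.03885) = 18.304/0.086077 = 212.6 K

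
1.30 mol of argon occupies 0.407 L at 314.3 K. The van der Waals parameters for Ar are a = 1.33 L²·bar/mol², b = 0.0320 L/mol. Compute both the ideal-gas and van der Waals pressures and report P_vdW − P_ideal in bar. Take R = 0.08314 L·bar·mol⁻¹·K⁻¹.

Ideal: P_ideal = nRT/V = (1.30)(0.08314)(314.3)/0.407 = 83.4648 bar
vdW: P = nRT/(V − nb) − a n²/V² = 33.9702/0.365400 − 2.24770/0.165649 = 92.9672 − 13.5691 = 79.3981 bar
ΔP = 79.3981 − 83.4648 = -4.067 bar

ΔP ≈ -4.067 bar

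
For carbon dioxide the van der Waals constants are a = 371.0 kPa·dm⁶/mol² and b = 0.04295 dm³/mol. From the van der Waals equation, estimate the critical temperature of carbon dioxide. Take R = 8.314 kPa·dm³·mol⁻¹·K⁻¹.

For a van der Waals gas, T_c = 8a/(27Rb).
T_c = 8×371.0/(27×8.314×0.04295) = 2968.0/9.6413 = 307.8 K

T_c ≈ 307.8 K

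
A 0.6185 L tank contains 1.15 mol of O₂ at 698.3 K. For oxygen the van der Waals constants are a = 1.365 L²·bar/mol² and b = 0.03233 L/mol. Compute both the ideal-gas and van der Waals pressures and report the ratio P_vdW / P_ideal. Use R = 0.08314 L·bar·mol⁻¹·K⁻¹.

Ideal: P_ideal = nRT/V = (1.15)(0.08314)(698.3)/0.6185 = 107.947 bar
vdW: P = nRT/(V − nb) − a n²/V² = 66.7652/0.581321 − 1.80521/0.382542 = 114.851 − 4.71899 = 110.132 bar
Ratio = 110.132/107.947 = 1.020

P_vdW / P_ideal ≈ 1.020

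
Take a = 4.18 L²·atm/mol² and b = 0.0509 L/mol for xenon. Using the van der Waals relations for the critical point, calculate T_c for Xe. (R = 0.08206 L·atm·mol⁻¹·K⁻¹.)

T_c ≈ 296.5 K

For a van der Waals gas, T_c = 8a/(27Rb).
T_c = 8×4.18/(27×0.08206×0.0509) = 33.440/0.11278 = 296.5 K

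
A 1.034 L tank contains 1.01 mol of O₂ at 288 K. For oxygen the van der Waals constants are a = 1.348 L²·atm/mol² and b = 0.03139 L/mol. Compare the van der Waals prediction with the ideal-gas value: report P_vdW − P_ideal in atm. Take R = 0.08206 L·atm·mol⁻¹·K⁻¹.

Ideal: P_ideal = nRT/V = (1.01)(0.08206)(288)/1.034 = 23.0847 atm
vdW: P = nRT/(V − nb) − a n²/V² = 23.8696/1.00230 − 1.37509/1.06916 = 23.8148 − 1.28614 = 22.5287 atm
ΔP = 22.5287 − 23.0847 = -0.556 atm

ΔP ≈ -0.556 atm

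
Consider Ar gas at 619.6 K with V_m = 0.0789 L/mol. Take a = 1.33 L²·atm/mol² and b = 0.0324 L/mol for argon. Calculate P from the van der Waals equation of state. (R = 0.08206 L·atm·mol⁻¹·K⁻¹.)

P = RT/(V_m − b) − a/V_m²
RT/(V_m − b) = (0.08206)(619.6)/(0.0789 − 0.0324) = 50.844/0.046500 = 1093.4 atm
a/V_m² = 1.33/(0.0789)² = 213.65 atm
P = 1093.4 − 213.65 = 879.8 atm

P ≈ 879.8 atm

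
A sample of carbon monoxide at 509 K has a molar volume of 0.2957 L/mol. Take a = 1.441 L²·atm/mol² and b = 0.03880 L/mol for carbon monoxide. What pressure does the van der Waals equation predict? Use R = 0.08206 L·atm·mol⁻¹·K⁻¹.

P ≈ 146.1 atm

P = RT/(V_m − b) − a/V_m²
RT/(V_m − b) = (0.08206)(509)/(0.2957 − 0.03880) = 41.769/0.25690 = 162.59 atm
a/V_m² = 1.441/(0.2957)² = 16.480 atm
P = 162.59 − 16.480 = 146.1 atm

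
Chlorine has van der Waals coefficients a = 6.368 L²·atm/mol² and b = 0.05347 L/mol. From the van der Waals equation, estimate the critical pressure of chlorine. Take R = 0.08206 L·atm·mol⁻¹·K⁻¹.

P_c ≈ 82.49 atm

For a van der Waals gas, P_c = a/(27b²).
P_c = 6.368/(27×(0.05347)²) = 6.368/0.077194 = 82.49 atm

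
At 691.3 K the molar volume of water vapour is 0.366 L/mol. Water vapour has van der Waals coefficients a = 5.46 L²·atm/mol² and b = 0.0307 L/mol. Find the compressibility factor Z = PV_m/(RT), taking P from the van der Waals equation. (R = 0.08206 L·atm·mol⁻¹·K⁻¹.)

P = RT/(V_m − b) − a/V_m² = (0.08206)(691.3)/(0.366 − 0.0307) − 5.46/(0.366)²
  = 56.728/0.33530 − 40.760 = 169.19 − 40.760 = 128.43 atm
Z = PV_m/(RT) = (128.43)(0.366)/((0.08206)(691.3)) = 47.005/56.728 = 0.8286

Z ≈ 0.8286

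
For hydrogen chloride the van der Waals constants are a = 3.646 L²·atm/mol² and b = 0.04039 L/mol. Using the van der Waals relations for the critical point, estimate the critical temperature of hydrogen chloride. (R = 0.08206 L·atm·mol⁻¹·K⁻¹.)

For a van der Waals gas, T_c = 8a/(27Rb).
T_c = 8×3.646/(27×0.08206×0.04039) = 29.168/0.089489 = 325.9 K

T_c ≈ 325.9 K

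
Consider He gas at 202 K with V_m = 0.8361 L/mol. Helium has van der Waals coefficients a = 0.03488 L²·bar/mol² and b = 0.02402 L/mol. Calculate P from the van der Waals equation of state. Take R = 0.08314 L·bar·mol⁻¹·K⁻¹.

P = RT/(V_m − b) − a/V_m²
RT/(V_m − b) = (0.08314)(202)/(0.8361 − 0.02402) = 16.794/0.81208 = 20.680 bar
a/V_m² = 0.03488/(0.8361)² = 0.049895 bar
P = 20.680 − 0.049895 = 20.63 bar

P ≈ 20.63 bar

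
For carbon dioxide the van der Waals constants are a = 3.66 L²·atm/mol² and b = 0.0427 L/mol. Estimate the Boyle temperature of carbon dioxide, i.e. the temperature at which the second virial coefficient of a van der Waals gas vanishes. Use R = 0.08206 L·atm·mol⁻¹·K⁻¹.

For a van der Waals gas the second virial coefficient B₂ = b − a/(RT) vanishes at T_B = a/(Rb).
T_B = 3.66/(0.08206×0.0427) = 3.66/0.0035040 = 1045 K

T_B ≈ 1045 K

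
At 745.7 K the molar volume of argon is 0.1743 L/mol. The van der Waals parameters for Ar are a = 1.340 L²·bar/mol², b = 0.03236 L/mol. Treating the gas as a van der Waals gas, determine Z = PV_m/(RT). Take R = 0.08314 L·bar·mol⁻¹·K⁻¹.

Z ≈ 1.104

P = RT/(V_m − b) − a/V_m² = (0.08314)(745.7)/(0.1743 − 0.03236) − 1.340/(0.1743)²
  = 61.997/0.14194 − 44.107 = 436.78 − 44.107 = 392.67 bar
Z = PV_m/(RT) = (392.67)(0.1743)/((0.08314)(745.7)) = 68.442/61.997 = 1.104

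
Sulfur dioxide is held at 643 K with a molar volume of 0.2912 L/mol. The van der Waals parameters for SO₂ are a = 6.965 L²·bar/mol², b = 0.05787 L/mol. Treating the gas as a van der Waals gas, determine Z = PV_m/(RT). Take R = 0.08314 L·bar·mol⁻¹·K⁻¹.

Z ≈ 0.8006

P = RT/(V_m − b) − a/V_m² = (0.08314)(643)/(0.2912 − 0.05787) − 6.965/(0.2912)²
  = 53.459/0.23333 − 82.137 = 229.11 − 82.137 = 146.97 bar
Z = PV_m/(RT) = (146.97)(0.2912)/((0.08314)(643)) = 42.798/53.459 = 0.8006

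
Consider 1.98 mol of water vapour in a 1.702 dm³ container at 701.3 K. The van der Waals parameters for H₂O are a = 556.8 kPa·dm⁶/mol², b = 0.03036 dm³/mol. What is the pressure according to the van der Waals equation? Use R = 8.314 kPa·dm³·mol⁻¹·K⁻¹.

P ≈ 6278 kPa

P = nRT/(V − nb) − a n²/V²
nRT/(V − nb) = (1.98)(8.314)(701.3)/(1.702 − 1.98×0.03036) = 11545/1.6419 = 7031.5 kPa
a n²/V² = (556.8)(1.98)²/(1.702)² = 753.55 kPa
P = 7031.5 − 753.55 = 6278 kPa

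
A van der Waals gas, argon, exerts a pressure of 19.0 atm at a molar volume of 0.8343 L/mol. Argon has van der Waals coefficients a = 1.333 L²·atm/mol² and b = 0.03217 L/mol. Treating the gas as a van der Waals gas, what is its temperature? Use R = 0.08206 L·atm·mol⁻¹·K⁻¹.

T = (P + a/V_m²)(V_m − b)/R
P + a/V_m² = 19.0 + 1.333/(0.8343)² = 20.915 atm
V_m − b = 0.8343 − 0.03217 = 0.80213 L/mol
T = (20.915)(0.80213)/0.08206 = 204.4 K

T ≈ 204.4 K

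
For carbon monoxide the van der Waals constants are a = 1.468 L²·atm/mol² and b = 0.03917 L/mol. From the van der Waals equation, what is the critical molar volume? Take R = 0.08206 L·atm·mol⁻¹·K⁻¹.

V_m,c ≈ 0.1175 L/mol

For a van der Waals gas, V_m,c = 3b.
V_m,c = 3×0.03917 = 0.1175 L/mol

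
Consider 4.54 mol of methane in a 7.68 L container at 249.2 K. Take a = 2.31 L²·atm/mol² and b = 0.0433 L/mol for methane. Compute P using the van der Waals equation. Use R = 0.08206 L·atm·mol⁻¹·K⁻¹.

P ≈ 11.60 atm

P = nRT/(V − nb) − a n²/V²
nRT/(V − nb) = (4.54)(0.08206)(249.2)/(7.68 − 4.54×0.0433) = 92.840/7.4834 = 12.406 atm
a n²/V² = (2.31)(4.54)²/(7.68)² = 0.80724 atm
P = 12.406 − 0.80724 = 11.60 atm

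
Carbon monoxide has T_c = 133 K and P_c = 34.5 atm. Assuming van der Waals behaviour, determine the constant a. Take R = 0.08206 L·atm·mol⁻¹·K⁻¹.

a ≈ 1.457 L²·atm/mol²

From T_c = 8a/(27Rb) and P_c = a/(27b²): a = 27 R² T_c²/(64 P_c).
a = 27×(0.08206)²×(133)²/(64×34.5) = 3216.1/2208.0 = 1.457 L²·atm/mol²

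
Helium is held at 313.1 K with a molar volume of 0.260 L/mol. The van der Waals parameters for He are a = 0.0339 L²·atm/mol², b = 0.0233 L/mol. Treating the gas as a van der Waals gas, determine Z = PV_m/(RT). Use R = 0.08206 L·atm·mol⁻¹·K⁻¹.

P = RT/(V_m − b) − a/V_m² = (0.08206)(313.1)/(0.260 − 0.0233) − 0.0339/(0.260)²
  = 25.693/0.23670 − 0.50148 = 108.55 − 0.50148 = 108.05 atm
Z = PV_m/(RT) = (108.05)(0.260)/((0.08206)(313.1)) = 28.093/25.693 = 1.093

Z ≈ 1.093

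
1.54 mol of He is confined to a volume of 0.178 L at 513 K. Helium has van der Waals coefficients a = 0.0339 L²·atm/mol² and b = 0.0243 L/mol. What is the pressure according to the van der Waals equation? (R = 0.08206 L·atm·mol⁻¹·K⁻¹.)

P = nRT/(V − nb) − a n²/V²
nRT/(V − nb) = (1.54)(0.08206)(513)/(0.178 − 1.54×0.0243) = 64.829/0.14058 = 461.15 atm
a n²/V² = (0.0339)(1.54)²/(0.178)² = 2.5375 atm
P = 461.15 − 2.5375 = 458.6 atm

P ≈ 458.6 atm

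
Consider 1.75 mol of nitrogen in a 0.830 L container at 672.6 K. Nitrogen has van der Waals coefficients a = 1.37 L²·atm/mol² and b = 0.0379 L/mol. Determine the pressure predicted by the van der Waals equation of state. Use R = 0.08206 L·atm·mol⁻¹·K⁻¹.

P ≈ 120.4 atm

P = nRT/(V − nb) − a n²/V²
nRT/(V − nb) = (1.75)(0.08206)(672.6)/(0.830 − 1.75×0.0379) = 96.589/0.76368 = 126.48 atm
a n²/V² = (1.37)(1.75)²/(0.830)² = 6.0903 atm
P = 126.48 − 6.0903 = 120.4 atm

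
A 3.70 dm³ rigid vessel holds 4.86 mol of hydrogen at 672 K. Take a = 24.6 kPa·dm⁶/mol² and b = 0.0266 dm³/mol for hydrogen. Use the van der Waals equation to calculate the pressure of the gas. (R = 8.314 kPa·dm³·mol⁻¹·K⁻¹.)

P = nRT/(V − nb) − a n²/V²
nRT/(V − nb) = (4.86)(8.314)(672)/(3.70 − 4.86×0.0266) = 27153/3.5707 = 7604.4 kPa
a n²/V² = (24.6)(4.86)²/(3.70)² = 42.443 kPa
P = 7604.4 − 42.443 = 7562 kPa

P ≈ 7562 kPa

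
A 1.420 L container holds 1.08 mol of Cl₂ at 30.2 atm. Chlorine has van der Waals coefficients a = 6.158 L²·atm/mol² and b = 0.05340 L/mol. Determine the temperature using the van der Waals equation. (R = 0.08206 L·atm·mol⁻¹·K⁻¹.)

T ≈ 519.0 K

T = (P + a n²/V²)(V − nb)/(nR)
P + a n²/V² = 30.2 + (6.158)(1.08)²/(1.420)² = 33.762 atm
V − nb = 1.420 − (1.08)(0.05340) = 1.3623 L
T = (33.762)(1.3623)/((1.08)(0.08206)) = 519.0 K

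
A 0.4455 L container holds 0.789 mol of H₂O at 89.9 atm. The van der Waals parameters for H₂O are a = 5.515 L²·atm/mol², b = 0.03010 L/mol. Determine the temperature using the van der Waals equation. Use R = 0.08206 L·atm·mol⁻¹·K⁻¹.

T ≈ 698.3 K

T = (P + a n²/V²)(V − nb)/(nR)
P + a n²/V² = 89.9 + (5.515)(0.789)²/(0.4455)² = 107.20 atm
V − nb = 0.4455 − (0.789)(0.03010) = 0.42175 L
T = (107.20)(0.42175)/((0.789)(0.08206)) = 698.3 K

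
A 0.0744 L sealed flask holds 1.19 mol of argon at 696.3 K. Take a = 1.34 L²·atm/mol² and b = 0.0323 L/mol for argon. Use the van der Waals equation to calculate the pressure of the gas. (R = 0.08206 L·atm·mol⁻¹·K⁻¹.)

P ≈ 1548 atm

P = nRT/(V − nb) − a n²/V²
nRT/(V − nb) = (1.19)(0.08206)(696.3)/(0.0744 − 1.19×0.0323) = 67.995/0.035963 = 1890.7 atm
a n²/V² = (1.34)(1.19)²/(0.0744)² = 342.81 atm
P = 1890.7 − 342.81 = 1548 atm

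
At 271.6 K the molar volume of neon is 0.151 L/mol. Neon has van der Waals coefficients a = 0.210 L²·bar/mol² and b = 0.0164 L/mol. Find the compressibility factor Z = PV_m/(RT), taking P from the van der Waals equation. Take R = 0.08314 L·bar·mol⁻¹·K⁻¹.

P = RT/(V_m − b) − a/V_m² = (0.08314)(271.6)/(0.151 − 0.0164) − 0.210/(0.151)²
  = 22.581/0.13460 − 9.2101 = 167.76 − 9.2101 = 158.55 bar
Z = PV_m/(RT) = (158.55)(0.151)/((0.08314)(271.6)) = 23.941/22.581 = 1.060

Z ≈ 1.060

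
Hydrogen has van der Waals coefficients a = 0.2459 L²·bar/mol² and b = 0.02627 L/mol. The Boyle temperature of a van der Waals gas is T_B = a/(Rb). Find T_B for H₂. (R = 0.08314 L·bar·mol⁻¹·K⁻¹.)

For a van der Waals gas the second virial coefficient B₂ = b − a/(RT) vanishes at T_B = a/(Rb).
T_B = 0.2459/(0.08314×0.02627) = 0.2459/0.0021841 = 112.6 K

T_B ≈ 112.6 K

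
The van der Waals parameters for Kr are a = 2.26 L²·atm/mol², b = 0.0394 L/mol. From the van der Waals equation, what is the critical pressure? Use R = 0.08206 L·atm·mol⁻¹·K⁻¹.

For a van der Waals gas, P_c = a/(27b²).
P_c = 2.26/(27×(0.0394)²) = 2.26/0.041914 = 53.92 atm

P_c ≈ 53.92 atm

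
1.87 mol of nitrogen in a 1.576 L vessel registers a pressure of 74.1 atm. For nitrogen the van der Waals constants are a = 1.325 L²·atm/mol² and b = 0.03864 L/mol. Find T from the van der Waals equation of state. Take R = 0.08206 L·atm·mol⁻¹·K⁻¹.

T = (P + a n²/V²)(V − nb)/(nR)
P + a n²/V² = 74.1 + (1.325)(1.87)²/(1.576)² = 75.965 atm
V − nb = 1.576 − (1.87)(0.03864) = 1.5037 L
T = (75.965)(1.5037)/((1.87)(0.08206)) = 744.4 K

T ≈ 744.4 K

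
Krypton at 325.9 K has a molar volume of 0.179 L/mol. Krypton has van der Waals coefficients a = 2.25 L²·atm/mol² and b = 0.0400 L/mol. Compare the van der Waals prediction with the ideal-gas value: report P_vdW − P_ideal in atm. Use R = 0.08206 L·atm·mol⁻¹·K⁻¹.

ΔP ≈ -27.23 atm

Ideal: P_ideal = RT/V_m = (0.08206)(325.9)/0.179 = 149.404 atm
vdW: P = RT/(V_m − b) − a/V_m² = 26.7434/0.139000 − 2.25/0.0320410 = 192.399 − 70.2225 = 122.177 atm
ΔP = 122.177 − 149.404 = -27.23 atm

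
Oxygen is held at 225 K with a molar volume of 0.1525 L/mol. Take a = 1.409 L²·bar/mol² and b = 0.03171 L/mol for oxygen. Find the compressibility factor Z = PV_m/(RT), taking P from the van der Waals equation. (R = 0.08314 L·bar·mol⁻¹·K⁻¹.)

P = RT/(V_m − b) − a/V_m² = (0.08314)(225)/(0.1525 − 0.03171) − 1.409/(0.1525)²
  = 18.707/0.12079 − 60.586 = 154.87 − 60.586 = 94.28 bar
Z = PV_m/(RT) = (94.28)(0.1525)/((0.08314)(225)) = 14.378/18.707 = 0.7686

Z ≈ 0.7686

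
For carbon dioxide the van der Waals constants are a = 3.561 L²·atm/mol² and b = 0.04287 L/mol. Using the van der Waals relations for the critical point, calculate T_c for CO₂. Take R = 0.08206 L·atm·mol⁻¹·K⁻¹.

For a van der Waals gas, T_c = 8a/(27Rb).
T_c = 8×3.561/(27×0.08206×0.04287) = 28.488/0.094984 = 299.9 K

T_c ≈ 299.9 K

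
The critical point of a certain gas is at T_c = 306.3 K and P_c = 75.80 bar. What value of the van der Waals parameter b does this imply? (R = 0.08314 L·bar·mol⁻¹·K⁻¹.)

From T_c = 8a/(27Rb) and P_c = a/(27b²): b = R T_c/(8 P_c).
b = (0.08314)(306.3)/(8×75.80) = 25.466/606.40 = 0.04200 L/mol

b ≈ 0.04200 L/mol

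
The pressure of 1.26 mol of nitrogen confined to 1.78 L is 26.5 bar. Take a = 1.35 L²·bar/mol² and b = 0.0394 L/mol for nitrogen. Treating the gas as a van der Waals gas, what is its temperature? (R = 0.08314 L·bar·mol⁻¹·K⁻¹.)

T ≈ 448.9 K

T = (P + a n²/V²)(V − nb)/(nR)
P + a n²/V² = 26.5 + (1.35)(1.26)²/(1.78)² = 27.176 bar
V − nb = 1.78 − (1.26)(0.0394) = 1.7304 L
T = (27.176)(1.7304)/((1.26)(0.08314)) = 448.9 K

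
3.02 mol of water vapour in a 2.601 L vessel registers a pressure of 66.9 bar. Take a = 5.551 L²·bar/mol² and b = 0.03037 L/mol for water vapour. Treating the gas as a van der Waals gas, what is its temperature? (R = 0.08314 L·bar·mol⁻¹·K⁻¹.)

T ≈ 743.4 K

T = (P + a n²/V²)(V − nb)/(nR)
P + a n²/V² = 66.9 + (5.551)(3.02)²/(2.601)² = 74.383 bar
V − nb = 2.601 − (3.02)(0.03037) = 2.5093 L
T = (74.383)(2.5093)/((3.02)(0.08314)) = 743.4 K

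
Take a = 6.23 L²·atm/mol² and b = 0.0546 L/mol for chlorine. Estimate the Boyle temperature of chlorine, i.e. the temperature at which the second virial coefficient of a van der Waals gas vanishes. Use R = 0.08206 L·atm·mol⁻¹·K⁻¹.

For a van der Waals gas the second virial coefficient B₂ = b − a/(RT) vanishes at T_B = a/(Rb).
T_B = 6.23/(0.08206×0.0546) = 6.23/0.0044805 = 1390 K

T_B ≈ 1390 K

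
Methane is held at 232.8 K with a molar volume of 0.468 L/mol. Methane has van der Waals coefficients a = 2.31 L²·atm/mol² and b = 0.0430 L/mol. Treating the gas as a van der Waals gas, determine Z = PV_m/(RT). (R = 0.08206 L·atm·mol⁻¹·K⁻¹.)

Z ≈ 0.8428

P = RT/(V_m − b) − a/V_m² = (0.08206)(232.8)/(0.468 − 0.0430) − 2.31/(0.468)²
  = 19.104/0.42500 − 10.547 = 44.951 − 10.547 = 34.404 atm
Z = PV_m/(RT) = (34.404)(0.468)/((0.08206)(232.8)) = 16.101/19.104 = 0.8428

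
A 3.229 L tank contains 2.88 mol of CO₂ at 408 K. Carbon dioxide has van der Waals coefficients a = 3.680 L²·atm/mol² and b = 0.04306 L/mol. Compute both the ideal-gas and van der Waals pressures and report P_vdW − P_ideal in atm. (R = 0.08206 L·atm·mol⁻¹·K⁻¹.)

Ideal: P_ideal = nRT/V = (2.88)(0.08206)(408)/3.229 = 29.8618 atm
vdW: P = nRT/(V − nb) − a n²/V² = 96.4238/3.10499 − 30.5234/10.4264 = 31.0545 − 2.92751 = 28.1270 atm
ΔP = 28.1270 − 29.8618 = -1.735 atm

ΔP ≈ -1.735 atm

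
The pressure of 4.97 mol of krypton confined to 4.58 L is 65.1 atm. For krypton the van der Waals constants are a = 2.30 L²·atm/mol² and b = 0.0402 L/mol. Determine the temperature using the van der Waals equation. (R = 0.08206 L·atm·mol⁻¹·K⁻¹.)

T ≈ 728.3 K

T = (P + a n²/V²)(V − nb)/(nR)
P + a n²/V² = 65.1 + (2.30)(4.97)²/(4.58)² = 67.808 atm
V − nb = 4.58 − (4.97)(0.0402) = 4.3802 L
T = (67.808)(4.3802)/((4.97)(0.08206)) = 728.3 K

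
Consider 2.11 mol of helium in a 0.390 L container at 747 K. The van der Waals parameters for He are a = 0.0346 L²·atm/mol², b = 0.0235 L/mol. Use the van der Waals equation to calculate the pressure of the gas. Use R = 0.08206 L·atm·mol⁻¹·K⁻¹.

P ≈ 378.9 atm

P = nRT/(V − nb) − a n²/V²
nRT/(V − nb) = (2.11)(0.08206)(747)/(0.390 − 2.11×0.0235) = 129.34/0.34042 = 379.94 atm
a n²/V² = (0.0346)(2.11)²/(0.390)² = 1.0128 atm
P = 379.94 − 1.0128 = 378.9 atm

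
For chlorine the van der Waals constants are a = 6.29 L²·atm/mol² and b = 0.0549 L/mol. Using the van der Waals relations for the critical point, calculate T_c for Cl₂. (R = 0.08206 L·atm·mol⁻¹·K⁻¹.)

For a van der Waals gas, T_c = 8a/(27Rb).
T_c = 8×6.29/(27×0.08206×0.0549) = 50.320/0.12164 = 413.7 K

T_c ≈ 413.7 K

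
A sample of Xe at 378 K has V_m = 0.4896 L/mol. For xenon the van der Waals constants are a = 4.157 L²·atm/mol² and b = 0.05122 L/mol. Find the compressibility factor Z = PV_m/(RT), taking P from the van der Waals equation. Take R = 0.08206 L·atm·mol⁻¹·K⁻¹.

P = RT/(V_m − b) − a/V_m² = (0.08206)(378)/(0.4896 − 0.05122) − 4.157/(0.4896)²
  = 31.019/0.43838 − 17.342 = 70.758 − 17.342 = 53.416 atm
Z = PV_m/(RT) = (53.416)(0.4896)/((0.08206)(378)) = 26.152/31.019 = 0.8431

Z ≈ 0.8431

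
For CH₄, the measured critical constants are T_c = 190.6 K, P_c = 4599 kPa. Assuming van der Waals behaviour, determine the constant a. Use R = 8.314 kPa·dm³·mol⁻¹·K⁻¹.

a ≈ 230.3 kPa·dm⁶/mol²

From T_c = 8a/(27Rb) and P_c = a/(27b²): a = 27 R² T_c²/(64 P_c).
a = 27×(8.314)²×(190.6)²/(64×4599) = 67799985/294336 = 230.3 kPa·dm⁶/mol²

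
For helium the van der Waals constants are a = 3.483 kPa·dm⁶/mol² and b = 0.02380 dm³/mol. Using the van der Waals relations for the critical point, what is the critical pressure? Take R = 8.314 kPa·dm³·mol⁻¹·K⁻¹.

For a van der Waals gas, P_c = a/(27b²).
P_c = 3.483/(27×(0.02380)²) = 3.483/0.015294 = 227.7 kPa

P_c ≈ 227.7 kPa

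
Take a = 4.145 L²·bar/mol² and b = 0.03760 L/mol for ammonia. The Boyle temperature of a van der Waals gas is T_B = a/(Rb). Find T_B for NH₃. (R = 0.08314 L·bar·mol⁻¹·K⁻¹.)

For a van der Waals gas the second virial coefficient B₂ = b − a/(RT) vanishes at T_B = a/(Rb).
T_B = 4.145/(0.08314×0.03760) = 4.145/0.0031261 = 1326 K

T_B ≈ 1326 K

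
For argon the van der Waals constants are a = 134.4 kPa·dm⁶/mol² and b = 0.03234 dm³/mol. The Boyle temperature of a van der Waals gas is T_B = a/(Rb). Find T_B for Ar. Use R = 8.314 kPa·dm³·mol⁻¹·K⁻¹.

T_B ≈ 499.9 K

For a van der Waals gas the second virial coefficient B₂ = b − a/(RT) vanishes at T_B = a/(Rb).
T_B = 134.4/(8.314×0.03234) = 134.4/0.26887 = 499.9 K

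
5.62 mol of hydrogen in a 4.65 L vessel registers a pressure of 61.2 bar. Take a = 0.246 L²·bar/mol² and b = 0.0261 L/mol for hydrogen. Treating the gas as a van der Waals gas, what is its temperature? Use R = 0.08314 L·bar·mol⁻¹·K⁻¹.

T = (P + a n²/V²)(V − nb)/(nR)
P + a n²/V² = 61.2 + (0.246)(5.62)²/(4.65)² = 61.559 bar
V − nb = 4.65 − (5.62)(0.0261) = 4.5033 L
T = (61.559)(4.5033)/((5.62)(0.08314)) = 593.3 K

T ≈ 593.3 K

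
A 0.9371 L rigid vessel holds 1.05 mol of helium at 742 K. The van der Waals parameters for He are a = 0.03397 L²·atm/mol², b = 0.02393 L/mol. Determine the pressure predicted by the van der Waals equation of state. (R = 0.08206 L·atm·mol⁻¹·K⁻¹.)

P ≈ 70.06 atm

P = nRT/(V − nb) − a n²/V²
nRT/(V − nb) = (1.05)(0.08206)(742)/(0.9371 − 1.05×0.02393) = 63.933/0.91197 = 70.104 atm
a n²/V² = (0.03397)(1.05)²/(0.9371)² = 0.042648 atm
P = 70.104 − 0.042648 = 70.06 atm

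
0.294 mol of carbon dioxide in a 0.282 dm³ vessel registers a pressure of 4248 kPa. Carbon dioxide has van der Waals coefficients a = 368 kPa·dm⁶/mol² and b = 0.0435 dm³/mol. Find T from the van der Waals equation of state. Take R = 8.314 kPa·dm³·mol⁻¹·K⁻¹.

T ≈ 511.9 K

T = (P + a n²/V²)(V − nb)/(nR)
P + a n²/V² = 4248 + (368)(0.294)²/(0.282)² = 4648.0 kPa
V − nb = 0.282 − (0.294)(0.0435) = 0.26921 dm³
T = (4648.0)(0.26921)/((0.294)(8.314)) = 511.9 K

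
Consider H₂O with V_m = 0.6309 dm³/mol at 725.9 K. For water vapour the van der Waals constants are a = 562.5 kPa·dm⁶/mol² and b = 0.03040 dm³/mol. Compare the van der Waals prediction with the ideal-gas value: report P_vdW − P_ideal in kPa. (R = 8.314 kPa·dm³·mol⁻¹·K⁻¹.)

Ideal: P_ideal = RT/V_m = (8.314)(725.9)/0.6309 = 9565.91 kPa
vdW: P = RT/(V_m − b) − a/V_m² = 6035.13/0.600500 − 562.5/0.398035 = 10050.2 − 1413.19 = 8637.0 kPa
ΔP = 8637.0 − 9565.91 = -929 kPa

ΔP ≈ -929 kPa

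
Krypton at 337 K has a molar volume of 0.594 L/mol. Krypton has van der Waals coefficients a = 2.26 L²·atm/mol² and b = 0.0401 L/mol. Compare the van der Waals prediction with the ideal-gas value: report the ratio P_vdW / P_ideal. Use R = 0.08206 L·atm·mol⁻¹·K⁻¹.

Ideal: P_ideal = RT/V_m = (0.08206)(337)/0.594 = 46.5559 atm
vdW: P = RT/(V_m − b) − a/V_m² = 27.6542/0.553900 − 2.26/0.352836 = 49.9263 − 6.40524 = 43.5211 atm
Ratio = 43.5211/46.5559 = 0.9348

P_vdW / P_ideal ≈ 0.9348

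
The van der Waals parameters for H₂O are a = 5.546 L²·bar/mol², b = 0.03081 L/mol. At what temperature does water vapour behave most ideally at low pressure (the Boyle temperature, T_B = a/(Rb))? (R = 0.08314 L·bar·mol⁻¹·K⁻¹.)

For a van der Waals gas the second virial coefficient B₂ = b − a/(RT) vanishes at T_B = a/(Rb).
T_B = 5.546/(0.08314×0.03081) = 5.546/0.0025615 = 2165 K

T_B ≈ 2165 K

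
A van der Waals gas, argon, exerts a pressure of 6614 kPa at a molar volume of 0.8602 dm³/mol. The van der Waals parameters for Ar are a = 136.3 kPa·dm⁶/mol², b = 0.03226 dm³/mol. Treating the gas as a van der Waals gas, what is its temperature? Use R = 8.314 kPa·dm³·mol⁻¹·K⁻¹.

T ≈ 677.0 K

T = (P + a/V_m²)(V_m − b)/R
P + a/V_m² = 6614 + 136.3/(0.8602)² = 6798.2 kPa
V_m − b = 0.8602 − 0.03226 = 0.82794 dm³/mol
T = (6798.2)(0.82794)/8.314 = 677.0 K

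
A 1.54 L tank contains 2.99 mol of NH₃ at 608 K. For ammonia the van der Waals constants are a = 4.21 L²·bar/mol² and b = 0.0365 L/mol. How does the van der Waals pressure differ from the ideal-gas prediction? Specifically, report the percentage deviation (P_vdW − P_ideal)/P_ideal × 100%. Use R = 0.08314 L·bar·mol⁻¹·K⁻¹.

-8.54 %

Ideal: P_ideal = nRT/V = (2.99)(0.08314)(608)/1.54 = 98.1441 bar
vdW: P = nRT/(V − nb) − a n²/V² = 151.142/1.43087 − 37.6378/2.37160 = 105.629 − 15.8702 = 89.759 bar
% deviation = (89.759 − 98.1441)/98.1441 × 100% = -8.54%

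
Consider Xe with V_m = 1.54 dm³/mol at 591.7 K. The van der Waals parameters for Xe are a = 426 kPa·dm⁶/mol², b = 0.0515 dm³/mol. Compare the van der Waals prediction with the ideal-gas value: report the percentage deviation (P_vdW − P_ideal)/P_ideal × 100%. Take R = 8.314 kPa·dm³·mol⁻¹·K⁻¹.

-2.16 %

Ideal: P_ideal = RT/V_m = (8.314)(591.7)/1.54 = 3194.41 kPa
vdW: P = RT/(V_m − b) − a/V_m² = 4919.39/1.48850 − 426/2.37160 = 3304.93 − 179.626 = 3125.30 kPa
% deviation = (3125.30 − 3194.41)/3194.41 × 100% = -2.16%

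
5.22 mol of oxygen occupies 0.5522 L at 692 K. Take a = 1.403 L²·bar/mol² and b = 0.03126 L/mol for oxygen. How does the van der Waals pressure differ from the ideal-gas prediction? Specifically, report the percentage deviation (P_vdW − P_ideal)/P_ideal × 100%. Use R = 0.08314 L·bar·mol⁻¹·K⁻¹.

Ideal: P_ideal = nRT/V = (5.22)(0.08314)(692)/0.5522 = 543.864 bar
vdW: P = nRT/(V − nb) − a n²/V² = 300.322/0.389023 − 38.2295/0.304925 = 771.990 − 125.373 = 646.617 bar
% deviation = (646.617 − 543.864)/543.864 × 100% = 18.89%

18.89 %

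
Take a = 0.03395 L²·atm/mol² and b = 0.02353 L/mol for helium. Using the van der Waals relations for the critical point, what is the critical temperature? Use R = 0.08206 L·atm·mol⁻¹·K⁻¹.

For a van der Waals gas, T_c = 8a/(27Rb).
T_c = 8×0.03395/(27×0.08206×0.02353) = 0.27160/0.052134 = 5.210 K

T_c ≈ 5.210 K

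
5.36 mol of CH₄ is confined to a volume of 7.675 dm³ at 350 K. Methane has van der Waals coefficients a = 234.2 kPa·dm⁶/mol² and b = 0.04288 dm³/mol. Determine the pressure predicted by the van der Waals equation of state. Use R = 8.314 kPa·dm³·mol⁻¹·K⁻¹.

P ≈ 1981 kPa

P = nRT/(V − nb) − a n²/V²
nRT/(V − nb) = (5.36)(8.314)(350)/(7.675 − 5.36×0.04288) = 15597/7.4452 = 2094.9 kPa
a n²/V² = (234.2)(5.36)²/(7.675)² = 114.22 kPa
P = 2094.9 − 114.22 = 1981 kPa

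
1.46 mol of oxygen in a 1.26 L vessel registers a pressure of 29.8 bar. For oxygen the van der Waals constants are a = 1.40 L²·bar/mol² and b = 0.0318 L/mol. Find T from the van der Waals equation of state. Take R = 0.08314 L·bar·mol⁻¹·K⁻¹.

T = (P + a n²/V²)(V − nb)/(nR)
P + a n²/V² = 29.8 + (1.40)(1.46)²/(1.26)² = 31.680 bar
V − nb = 1.26 − (1.46)(0.0318) = 1.2136 L
T = (31.680)(1.2136)/((1.46)(0.08314)) = 316.7 K

T ≈ 316.7 K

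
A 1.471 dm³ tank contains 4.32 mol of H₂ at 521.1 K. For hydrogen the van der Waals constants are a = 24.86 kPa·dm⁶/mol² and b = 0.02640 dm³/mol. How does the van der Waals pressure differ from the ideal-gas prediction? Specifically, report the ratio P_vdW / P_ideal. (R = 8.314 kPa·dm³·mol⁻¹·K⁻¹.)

Ideal: P_ideal = nRT/V = (4.32)(8.314)(521.1)/1.471 = 12723.4 kPa
vdW: P = nRT/(V − nb) − a n²/V² = 18716.1/1.35695 − 463.947/2.16384 = 13792.8 − 214.409 = 13578.4 kPa
Ratio = 13578.4/12723.4 = 1.067

P_vdW / P_ideal ≈ 1.067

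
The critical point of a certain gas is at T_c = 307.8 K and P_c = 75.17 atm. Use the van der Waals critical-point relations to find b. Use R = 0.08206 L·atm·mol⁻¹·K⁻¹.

b ≈ 0.04200 L/mol

From T_c = 8a/(27Rb) and P_c = a/(27b²): b = R T_c/(8 P_c).
b = (0.08206)(307.8)/(8×75.17) = 25.258/601.36 = 0.04200 L/mol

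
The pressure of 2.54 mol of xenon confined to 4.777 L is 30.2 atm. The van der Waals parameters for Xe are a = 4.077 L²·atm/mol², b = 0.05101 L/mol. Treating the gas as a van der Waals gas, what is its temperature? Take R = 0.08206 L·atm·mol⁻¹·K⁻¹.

T = (P + a n²/V²)(V − nb)/(nR)
P + a n²/V² = 30.2 + (4.077)(2.54)²/(4.777)² = 31.353 atm
V − nb = 4.777 − (2.54)(0.05101) = 4.6474 L
T = (31.353)(4.6474)/((2.54)(0.08206)) = 699.1 K

T ≈ 699.1 K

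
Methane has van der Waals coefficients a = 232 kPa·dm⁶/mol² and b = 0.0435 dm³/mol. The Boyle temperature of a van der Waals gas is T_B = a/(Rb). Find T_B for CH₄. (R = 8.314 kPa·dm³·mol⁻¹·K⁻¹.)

For a van der Waals gas the second virial coefficient B₂ = b − a/(RT) vanishes at T_B = a/(Rb).
T_B = 232/(8.314×0.0435) = 232/0.36166 = 641.5 K

T_B ≈ 641.5 K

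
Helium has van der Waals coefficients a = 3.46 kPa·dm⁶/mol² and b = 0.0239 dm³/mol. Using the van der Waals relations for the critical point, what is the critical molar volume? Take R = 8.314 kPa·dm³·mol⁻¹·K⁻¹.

V_m,c ≈ 0.07170 dm³/mol

For a van der Waals gas, V_m,c = 3b.
V_m,c = 3×0.0239 = 0.07170 dm³/mol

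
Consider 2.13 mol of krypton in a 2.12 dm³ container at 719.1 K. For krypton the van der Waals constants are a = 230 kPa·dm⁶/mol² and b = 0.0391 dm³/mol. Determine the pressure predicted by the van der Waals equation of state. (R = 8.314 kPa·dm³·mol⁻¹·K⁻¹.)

P ≈ 6020 kPa

P = nRT/(V − nb) − a n²/V²
nRT/(V − nb) = (2.13)(8.314)(719.1)/(2.12 − 2.13×0.0391) = 12734/2.0367 = 6252.3 kPa
a n²/V² = (230)(2.13)²/(2.12)² = 232.17 kPa
P = 6252.3 − 232.17 = 6020 kPa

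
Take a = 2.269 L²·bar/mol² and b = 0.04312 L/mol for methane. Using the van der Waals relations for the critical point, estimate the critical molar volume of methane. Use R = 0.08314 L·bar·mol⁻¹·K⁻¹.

For a van der Waals gas, V_m,c = 3b.
V_m,c = 3×0.04312 = 0.1294 L/mol

V_m,c ≈ 0.1294 L/mol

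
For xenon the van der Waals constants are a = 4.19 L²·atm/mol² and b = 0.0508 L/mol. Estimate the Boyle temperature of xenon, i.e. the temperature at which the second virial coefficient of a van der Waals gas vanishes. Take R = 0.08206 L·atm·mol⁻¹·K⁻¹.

T_B ≈ 1005 K

For a van der Waals gas the second virial coefficient B₂ = b − a/(RT) vanishes at T_B = a/(Rb).
T_B = 4.19/(0.08206×0.0508) = 4.19/0.0041686 = 1005 K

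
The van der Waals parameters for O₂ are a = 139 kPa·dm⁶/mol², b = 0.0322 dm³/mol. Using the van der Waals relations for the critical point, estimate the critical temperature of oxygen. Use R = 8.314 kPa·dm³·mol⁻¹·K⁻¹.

For a van der Waals gas, T_c = 8a/(27Rb).
T_c = 8×139/(27×8.314×0.0322) = 1112.0/7.2282 = 153.8 K

T_c ≈ 153.8 K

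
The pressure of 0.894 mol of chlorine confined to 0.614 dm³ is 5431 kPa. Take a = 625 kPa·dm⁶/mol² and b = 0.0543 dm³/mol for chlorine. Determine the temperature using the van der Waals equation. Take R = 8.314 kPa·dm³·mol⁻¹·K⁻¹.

T = (P + a n²/V²)(V − nb)/(nR)
P + a n²/V² = 5431 + (625)(0.894)²/(0.614)² = 6756.0 kPa
V − nb = 0.614 − (0.894)(0.0543) = 0.56546 dm³
T = (6756.0)(0.56546)/((0.894)(8.314)) = 514.0 K

T ≈ 514.0 K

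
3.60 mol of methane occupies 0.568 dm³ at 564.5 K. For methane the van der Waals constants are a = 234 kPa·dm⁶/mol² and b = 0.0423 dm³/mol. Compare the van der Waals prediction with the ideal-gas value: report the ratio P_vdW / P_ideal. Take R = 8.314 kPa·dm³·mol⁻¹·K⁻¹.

P_vdW / P_ideal ≈ 1.050

Ideal: P_ideal = nRT/V = (3.60)(8.314)(564.5)/0.568 = 29746.0 kPa
vdW: P = nRT/(V − nb) − a n²/V² = 16895.7/0.415720 − 3032.64/0.322624 = 40642.0 − 9399.92 = 31242.1 kPa
Ratio = 31242.1/29746.0 = 1.050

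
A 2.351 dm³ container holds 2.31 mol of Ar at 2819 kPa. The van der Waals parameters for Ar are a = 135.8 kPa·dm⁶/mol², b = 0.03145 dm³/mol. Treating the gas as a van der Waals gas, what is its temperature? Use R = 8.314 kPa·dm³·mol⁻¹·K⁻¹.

T ≈ 350.0 K

T = (P + a n²/V²)(V − nb)/(nR)
P + a n²/V² = 2819 + (135.8)(2.31)²/(2.351)² = 2950.1 kPa
V − nb = 2.351 − (2.31)(0.03145) = 2.2784 dm³
T = (2950.1)(2.2784)/((2.31)(8.314)) = 350.0 K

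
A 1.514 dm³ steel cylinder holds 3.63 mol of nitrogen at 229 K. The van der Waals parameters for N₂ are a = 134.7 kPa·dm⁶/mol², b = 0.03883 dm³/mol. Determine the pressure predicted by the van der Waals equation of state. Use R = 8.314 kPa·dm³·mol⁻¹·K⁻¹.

P = nRT/(V − nb) − a n²/V²
nRT/(V − nb) = (3.63)(8.314)(229)/(1.514 − 3.63×0.03883) = 6911.2/1.3730 = 5033.6 kPa
a n²/V² = (134.7)(3.63)²/(1.514)² = 774.34 kPa
P = 5033.6 − 774.34 = 4259 kPa

P ≈ 4259 kPa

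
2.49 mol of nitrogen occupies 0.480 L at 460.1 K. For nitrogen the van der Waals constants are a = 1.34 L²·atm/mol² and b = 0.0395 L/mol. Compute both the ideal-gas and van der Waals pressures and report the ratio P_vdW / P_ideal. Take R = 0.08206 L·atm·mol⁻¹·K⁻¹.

Ideal: P_ideal = nRT/V = (2.49)(0.08206)(460.1)/0.480 = 195.858 atm
vdW: P = nRT/(V − nb) − a n²/V² = 94.0120/0.381645 − 8.30813/0.230400 = 246.334 − 36.0596 = 210.274 atm
Ratio = 210.274/195.858 = 1.074

P_vdW / P_ideal ≈ 1.074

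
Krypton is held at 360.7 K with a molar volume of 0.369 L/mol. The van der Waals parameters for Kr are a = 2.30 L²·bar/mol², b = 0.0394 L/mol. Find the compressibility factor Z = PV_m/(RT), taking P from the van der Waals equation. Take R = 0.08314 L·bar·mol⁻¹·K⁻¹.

Z ≈ 0.9117

P = RT/(V_m − b) − a/V_m² = (0.08314)(360.7)/(0.369 − 0.0394) − 2.30/(0.369)²
  = 29.989/0.32960 − 16.892 = 90.986 − 16.892 = 74.094 bar
Z = PV_m/(RT) = (74.094)(0.369)/((0.08314)(360.7)) = 27.341/29.989 = 0.9117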